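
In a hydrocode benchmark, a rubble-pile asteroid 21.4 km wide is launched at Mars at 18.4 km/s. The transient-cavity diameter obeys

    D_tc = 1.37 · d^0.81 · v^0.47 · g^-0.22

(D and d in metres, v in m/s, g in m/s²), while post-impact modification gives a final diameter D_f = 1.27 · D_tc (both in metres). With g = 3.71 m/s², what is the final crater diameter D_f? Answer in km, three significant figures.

In SI: d = 21400 m, v = 18400 m/s.
d^0.81 = 21400^0.81 = 3218
v^0.47 = 18400^0.47 = 101.0
g^-0.22 = 3.71^-0.22 = 0.7494
D_tc = 1.37 × 3218 × 101.0 × 0.7494 = 3.337 × 10^5 m
D_f = 1.27 × 3.337 × 10^5 = 4.238 × 10^5 m
     = 423.8 km

D_f ≈ 424 km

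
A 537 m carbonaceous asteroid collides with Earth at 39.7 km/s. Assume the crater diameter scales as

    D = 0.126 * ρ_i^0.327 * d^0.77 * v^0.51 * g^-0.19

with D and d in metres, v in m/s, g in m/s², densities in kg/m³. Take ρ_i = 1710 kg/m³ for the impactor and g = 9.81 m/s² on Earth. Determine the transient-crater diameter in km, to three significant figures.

D ≈ 26.1 km

In SI units: v = 39700 m/s.
ρ_i^0.327 = 1710^0.327 = 11.41
d^0.77 = 537^0.77 = 126.5
v^0.51 = 39700^0.51 = 221.5
g^-0.19 = 9.81^-0.19 = 0.6480
D = 0.126 × 11.41 × 126.5 × 221.5 × 0.6480 = 26103 m
   = 26.10 km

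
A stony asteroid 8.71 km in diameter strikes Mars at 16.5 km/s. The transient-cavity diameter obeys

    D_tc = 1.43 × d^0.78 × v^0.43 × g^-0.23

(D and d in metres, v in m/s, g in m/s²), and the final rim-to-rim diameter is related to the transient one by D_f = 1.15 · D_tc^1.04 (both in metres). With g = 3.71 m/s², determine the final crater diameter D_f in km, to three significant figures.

D_f ≈ 147 km

In SI: d = 8710 m, v = 16500 m/s.
d^0.78 = 8710^0.78 = 1184
v^0.43 = 16500^0.43 = 65.09
g^-0.23 = 3.71^-0.23 = 0.7397
D_tc = 1.43 × 1184 × 65.09 × 0.7397 = 81520 m
D_f = 1.15 × (81520)^1.04 = 1.474 × 10^5 m
     = 147.4 km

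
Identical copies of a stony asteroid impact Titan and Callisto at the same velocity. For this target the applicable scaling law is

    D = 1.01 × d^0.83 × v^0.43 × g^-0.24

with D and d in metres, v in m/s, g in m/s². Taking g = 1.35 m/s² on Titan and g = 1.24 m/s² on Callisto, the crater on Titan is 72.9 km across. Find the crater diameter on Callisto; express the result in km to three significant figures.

D ≈ 74.4 km

All impactor-dependent factors cancel in the ratio, leaving D_Callisto/D_Titan = (g_Callisto/g_Titan)^-0.24.
(1.24/1.35)^-0.24 = 0.9185^-0.24 = 1.021
D_Callisto = 1.021 × 72.9 km = 74.4 km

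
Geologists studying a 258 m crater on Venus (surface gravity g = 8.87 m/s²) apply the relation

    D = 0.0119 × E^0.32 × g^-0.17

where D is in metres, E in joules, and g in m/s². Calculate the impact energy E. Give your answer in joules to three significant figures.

E ≈ 1.13 × 10^14 J

Rearranging: E = [D / (0.0119 · g^-0.17)]^(1/0.32).
g^-0.17 = 8.87^-0.17 = 0.6900
D / (0.0119 × 0.6900) = 258 / (8.211 × 10^-3) = 3.142 × 10^4
E = (3.142 × 10^4)^3.125 = 1.132 × 10^14 J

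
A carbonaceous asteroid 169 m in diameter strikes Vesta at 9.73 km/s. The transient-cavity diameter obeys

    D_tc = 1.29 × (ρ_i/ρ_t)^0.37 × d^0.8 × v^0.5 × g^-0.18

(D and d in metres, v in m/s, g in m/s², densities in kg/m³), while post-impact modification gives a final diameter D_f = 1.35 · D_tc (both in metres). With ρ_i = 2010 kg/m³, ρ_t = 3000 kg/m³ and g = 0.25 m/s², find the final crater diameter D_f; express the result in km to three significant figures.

v = 9730 m/s.
(ρ_i/ρ_t)^0.37 = (2010/3000)^0.37 = 0.8623
d^0.8 = 169^0.8 = 60.58
v^0.5 = 9730^0.5 = 98.64
g^-0.18 = 0.25^-0.18 = 1.283
D_tc = 1.29 × 0.8623 × 60.58 × 98.64 × 1.283 = 8528 m
D_f = 1.35 × 8528 = 11513 m
     = 11.51 km

D_f ≈ 11.5 km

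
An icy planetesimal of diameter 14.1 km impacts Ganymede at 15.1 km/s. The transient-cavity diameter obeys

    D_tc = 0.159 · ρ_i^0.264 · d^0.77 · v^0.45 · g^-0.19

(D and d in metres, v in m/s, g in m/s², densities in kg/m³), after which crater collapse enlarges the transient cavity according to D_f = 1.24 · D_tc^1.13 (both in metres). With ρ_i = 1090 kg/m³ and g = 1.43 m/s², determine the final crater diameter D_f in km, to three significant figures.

In SI: d = 14100 m, v = 15100 m/s.
ρ_i^0.264 = 1090^0.264 = 6.337
d^0.77 = 14100^0.77 = 1566
v^0.45 = 15100^0.45 = 75.95
g^-0.19 = 1.43^-0.19 = 0.9343
D_tc = 0.159 × 6.337 × 1566 × 75.95 × 0.9343 = 1.120 × 10^5 m
D_f = 1.24 × (1.120 × 10^5)^1.13 = 6.296 × 10^5 m
     = 629.6 km

D_f ≈ 630 km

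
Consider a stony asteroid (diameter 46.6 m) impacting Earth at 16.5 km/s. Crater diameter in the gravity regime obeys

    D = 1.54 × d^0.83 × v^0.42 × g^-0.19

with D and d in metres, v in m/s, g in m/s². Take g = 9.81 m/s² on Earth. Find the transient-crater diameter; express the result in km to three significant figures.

In SI units: v = 16500 m/s.
d^0.83 = 46.6^0.83 = 24.25
v^0.42 = 16500^0.42 = 59.07
g^-0.19 = 9.81^-0.19 = 0.6480
D = 1.54 × 24.25 × 59.07 × 0.6480 = 1429 m
   = 1.429 km

D ≈ 1.43 km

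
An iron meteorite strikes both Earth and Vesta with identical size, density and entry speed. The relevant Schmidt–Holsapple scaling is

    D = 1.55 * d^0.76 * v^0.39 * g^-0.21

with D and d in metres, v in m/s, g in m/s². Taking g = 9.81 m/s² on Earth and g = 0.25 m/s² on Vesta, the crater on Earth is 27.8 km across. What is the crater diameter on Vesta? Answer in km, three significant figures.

All impactor-dependent factors cancel in the ratio, leaving D_Vesta/D_Earth = (g_Vesta/g_Earth)^-0.21.
(0.25/9.81)^-0.21 = 0.02548^-0.21 = 2.161
D_Vesta = 2.161 × 27.8 km = 60.1 km

D ≈ 60.1 km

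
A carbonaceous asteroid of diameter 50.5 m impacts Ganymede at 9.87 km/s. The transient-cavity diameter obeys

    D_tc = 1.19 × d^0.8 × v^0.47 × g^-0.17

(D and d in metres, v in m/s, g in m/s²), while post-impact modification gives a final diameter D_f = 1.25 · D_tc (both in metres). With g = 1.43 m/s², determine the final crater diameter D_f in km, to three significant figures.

v = 9870 m/s.
d^0.8 = 50.5^0.8 = 23.05
v^0.47 = 9870^0.47 = 75.39
g^-0.17 = 1.43^-0.17 = 0.9410
D_tc = 1.19 × 23.05 × 75.39 × 0.9410 = 1946 m
D_f = 1.25 × 1946 = 2432 m
     = 2.433 km

D_f ≈ 2.43 km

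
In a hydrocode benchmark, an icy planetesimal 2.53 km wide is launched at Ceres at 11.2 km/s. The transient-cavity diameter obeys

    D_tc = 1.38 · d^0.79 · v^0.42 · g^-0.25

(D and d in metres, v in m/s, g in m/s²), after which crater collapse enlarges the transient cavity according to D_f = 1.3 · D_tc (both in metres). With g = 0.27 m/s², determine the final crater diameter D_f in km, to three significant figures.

In SI: d = 2530 m, v = 11200 m/s.
d^0.79 = 2530^0.79 = 488.1
v^0.42 = 11200^0.42 = 50.20
g^-0.25 = 0.27^-0.25 = 1.387
D_tc = 1.38 × 488.1 × 50.20 × 1.387 = 46900 m
D_f = 1.3 × 46900 = 60970 m
     = 60.97 km

D_f ≈ 61.0 km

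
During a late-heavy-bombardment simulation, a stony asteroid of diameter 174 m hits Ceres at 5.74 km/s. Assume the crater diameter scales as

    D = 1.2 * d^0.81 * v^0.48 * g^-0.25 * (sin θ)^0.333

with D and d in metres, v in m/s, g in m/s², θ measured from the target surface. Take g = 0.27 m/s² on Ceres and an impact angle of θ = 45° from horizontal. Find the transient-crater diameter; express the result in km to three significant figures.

In SI units: v = 5740 m/s.
d^0.81 = 174^0.81 = 65.29
v^0.48 = 5740^0.48 = 63.72
g^-0.25 = 0.27^-0.25 = 1.387
(sin 45°)^0.333 = 0.7071^0.333 = 0.8910
D = 1.2 × 65.29 × 63.72 × 1.387 × 0.8910 = 6170 m
   = 6.170 km

D ≈ 6.17 km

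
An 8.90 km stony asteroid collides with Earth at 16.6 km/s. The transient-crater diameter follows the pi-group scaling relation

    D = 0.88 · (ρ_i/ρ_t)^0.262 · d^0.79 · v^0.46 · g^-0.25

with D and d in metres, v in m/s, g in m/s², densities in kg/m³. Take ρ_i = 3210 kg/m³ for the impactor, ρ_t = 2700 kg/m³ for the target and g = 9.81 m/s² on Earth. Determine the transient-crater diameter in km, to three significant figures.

D ≈ 59.9 km

In SI units: d = 8900 m, v = 16600 m/s.
(ρ_i/ρ_t)^0.262 = (3210/2700)^0.262 = 1.046
d^0.79 = 8900^0.79 = 1318
v^0.46 = 16600^0.46 = 87.35
g^-0.25 = 9.81^-0.25 = 0.5650
D = 0.88 × 1.046 × 1318 × 87.35 × 0.5650 = 59874 m
   = 59.87 km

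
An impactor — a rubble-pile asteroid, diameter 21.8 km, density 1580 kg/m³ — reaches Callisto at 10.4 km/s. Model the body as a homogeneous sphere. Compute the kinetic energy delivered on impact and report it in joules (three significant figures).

E ≈ 4.64 × 10^23 J

d = 21800 m; v = 10400 m/s.
Mass m = (π/6) ρ d³ = (π/6) × 1580 × (21800)³ = 8.571 × 10^15 kg
E = ½ m v² = 0.5 × 8.571 × 10^15 × (10400)² = 4.635 × 10^23 J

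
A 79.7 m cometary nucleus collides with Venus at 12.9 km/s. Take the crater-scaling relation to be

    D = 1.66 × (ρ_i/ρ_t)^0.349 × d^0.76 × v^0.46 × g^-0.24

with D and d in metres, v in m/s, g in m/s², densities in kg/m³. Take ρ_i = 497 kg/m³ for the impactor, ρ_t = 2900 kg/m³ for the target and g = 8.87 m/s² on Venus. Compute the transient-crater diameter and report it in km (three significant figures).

In SI units: v = 12900 m/s.
(ρ_i/ρ_t)^0.349 = (497/2900)^0.349 = 0.5403
d^0.76 = 79.7^0.76 = 27.87
v^0.46 = 12900^0.46 = 77.78
g^-0.24 = 8.87^-0.24 = 0.5922
D = 1.66 × 0.5403 × 27.87 × 77.78 × 0.5922 = 1151 m
   = 1.151 km

D ≈ 1.15 km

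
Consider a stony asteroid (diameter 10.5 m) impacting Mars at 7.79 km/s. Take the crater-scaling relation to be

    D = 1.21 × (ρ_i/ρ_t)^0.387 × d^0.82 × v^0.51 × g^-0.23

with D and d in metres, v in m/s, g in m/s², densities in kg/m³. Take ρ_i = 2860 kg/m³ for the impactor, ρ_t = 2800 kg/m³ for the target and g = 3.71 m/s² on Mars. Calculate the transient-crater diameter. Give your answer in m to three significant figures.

D ≈ 599 m

In SI units: v = 7790 m/s.
(ρ_i/ρ_t)^0.387 = (2860/2800)^0.387 = 1.008
d^0.82 = 10.5^0.82 = 6.877
v^0.51 = 7790^0.51 = 96.53
g^-0.23 = 3.71^-0.23 = 0.7397
D = 1.21 × 1.008 × 6.877 × 96.53 × 0.7397 = 598.9 m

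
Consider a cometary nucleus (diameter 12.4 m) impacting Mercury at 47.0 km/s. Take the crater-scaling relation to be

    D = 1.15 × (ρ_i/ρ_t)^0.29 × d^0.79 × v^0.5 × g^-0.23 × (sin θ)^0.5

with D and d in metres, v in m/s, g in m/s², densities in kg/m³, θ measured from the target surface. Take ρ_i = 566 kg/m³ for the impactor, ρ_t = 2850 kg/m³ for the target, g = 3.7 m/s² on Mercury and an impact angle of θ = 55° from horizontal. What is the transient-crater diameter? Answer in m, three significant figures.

In SI units: v = 47000 m/s.
(ρ_i/ρ_t)^0.29 = (566/2850)^0.29 = 0.6258
d^0.79 = 12.4^0.79 = 7.308
v^0.5 = 47000^0.5 = 216.8
g^-0.23 = 3.7^-0.23 = 0.7401
(sin 55°)^0.5 = 0.8192^0.5 = 0.9051
D = 1.15 × 0.6258 × 7.308 × 216.8 × 0.7401 × 0.9051 = 763.8 m

D ≈ 764 m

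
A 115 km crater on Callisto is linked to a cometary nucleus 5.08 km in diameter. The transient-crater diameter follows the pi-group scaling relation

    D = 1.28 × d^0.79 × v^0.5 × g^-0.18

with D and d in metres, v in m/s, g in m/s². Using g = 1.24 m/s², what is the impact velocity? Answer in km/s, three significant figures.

v ≈ 12.2 km/s

Rearranging for v: v = [D / (1.28 · 5080^0.79 · 1.24^-0.18)]^(1/0.5).
D = 115000 m.
5080^0.79 = 846.5
1.24^-0.18 = 0.9620
Denominator = 1.28 × 846.5 × 0.9620 = 1042
D / 1042 = 115000 / 1042 = 110.4
v = 110.4^(1/0.5) = 110.4^2 = 12188 m/s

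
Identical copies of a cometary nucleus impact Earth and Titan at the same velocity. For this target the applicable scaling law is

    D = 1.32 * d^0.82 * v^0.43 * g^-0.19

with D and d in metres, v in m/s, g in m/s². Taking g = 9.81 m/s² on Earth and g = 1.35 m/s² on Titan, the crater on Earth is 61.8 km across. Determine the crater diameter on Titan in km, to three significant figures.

D ≈ 90.1 km

All impactor-dependent factors cancel in the ratio, leaving D_Titan/D_Earth = (g_Titan/g_Earth)^-0.19.
(1.35/9.81)^-0.19 = 0.1376^-0.19 = 1.458
D_Titan = 1.458 × 61.8 km = 90.1 km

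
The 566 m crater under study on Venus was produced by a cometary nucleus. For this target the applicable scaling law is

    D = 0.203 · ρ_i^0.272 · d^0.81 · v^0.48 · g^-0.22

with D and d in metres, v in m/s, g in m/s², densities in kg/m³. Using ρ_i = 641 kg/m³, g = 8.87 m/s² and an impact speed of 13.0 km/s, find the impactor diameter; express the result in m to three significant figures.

Rearranging for d: d = [D / (0.203 · 641^0.272 · 13000^0.48 · 8.87^-0.22)]^(1/0.81).
641^0.272 = 5.800
13000^0.48 = 94.34
8.87^-0.22 = 0.6187
Denominator = 0.203 × 5.800 × 94.34 × 0.6187 = 68.72
D / 68.72 = 566 / 68.72 = 8.236
d = 8.236^(1/0.81) = 8.236^1.2346 = 13.51 m

d ≈ 13.5 m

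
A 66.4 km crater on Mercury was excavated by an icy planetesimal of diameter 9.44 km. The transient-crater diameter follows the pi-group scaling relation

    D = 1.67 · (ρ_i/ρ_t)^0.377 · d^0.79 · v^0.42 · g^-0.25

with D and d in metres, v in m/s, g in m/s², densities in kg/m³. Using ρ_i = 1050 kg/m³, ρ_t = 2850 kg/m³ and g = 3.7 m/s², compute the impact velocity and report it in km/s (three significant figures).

Rearranging for v: v = [D / (1.67 · (1050/2850)^0.377 · 9440^0.79 · 3.7^-0.25)]^(1/0.42).
D = 66400 m.
(1050/2850)^0.377 = 0.6863
9440^0.79 = 1381
3.7^-0.25 = 0.7210
Denominator = 1.67 × 0.6863 × 1381 × 0.7210 = 1141
D / 1141 = 66400 / 1141 = 58.19
v = 58.19^(1/0.42) = 58.19^2.381 = 15926 m/s

v ≈ 15.9 km/s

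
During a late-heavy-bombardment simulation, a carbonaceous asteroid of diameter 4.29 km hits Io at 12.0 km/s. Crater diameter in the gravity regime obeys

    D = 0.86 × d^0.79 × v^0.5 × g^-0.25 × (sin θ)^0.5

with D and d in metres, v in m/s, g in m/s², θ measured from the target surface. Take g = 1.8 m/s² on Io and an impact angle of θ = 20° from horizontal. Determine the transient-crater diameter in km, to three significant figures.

D ≈ 35.2 km

In SI units: d = 4290 m, v = 12000 m/s.
d^0.79 = 4290^0.79 = 740.7
v^0.5 = 12000^0.5 = 109.5
g^-0.25 = 1.8^-0.25 = 0.8633
(sin 20°)^0.5 = 0.3420^0.5 = 0.5848
D = 0.86 × 740.7 × 109.5 × 0.8633 × 0.5848 = 35215 m
   = 35.21 km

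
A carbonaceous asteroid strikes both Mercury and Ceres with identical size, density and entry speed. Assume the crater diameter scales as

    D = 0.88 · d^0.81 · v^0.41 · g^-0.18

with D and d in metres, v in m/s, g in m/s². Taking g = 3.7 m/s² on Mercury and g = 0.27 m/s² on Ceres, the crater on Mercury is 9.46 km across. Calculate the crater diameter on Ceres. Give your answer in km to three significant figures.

All impactor-dependent factors cancel in the ratio, leaving D_Ceres/D_Mercury = (g_Ceres/g_Mercury)^-0.18.
(0.27/3.7)^-0.18 = 0.07297^-0.18 = 1.602
D_Ceres = 1.602 × 9.46 km = 15.2 km

D ≈ 15.2 km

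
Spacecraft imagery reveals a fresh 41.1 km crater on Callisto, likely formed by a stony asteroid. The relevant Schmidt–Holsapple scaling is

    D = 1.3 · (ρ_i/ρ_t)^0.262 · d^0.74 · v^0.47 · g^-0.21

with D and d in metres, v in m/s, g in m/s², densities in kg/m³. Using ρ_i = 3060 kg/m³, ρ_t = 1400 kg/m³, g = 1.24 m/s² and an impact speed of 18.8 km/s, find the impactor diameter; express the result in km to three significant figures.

d ≈ 1.87 km

Rearranging for d: d = [D / (1.3 · (3060/1400)^0.262 · 18800^0.47 · 1.24^-0.21)]^(1/0.74).
D = 41100 m.
(3060/1400)^0.262 = 1.227
18800^0.47 = 102.1
1.24^-0.21 = 0.9558
Denominator = 1.3 × 1.227 × 102.1 × 0.9558 = 155.7
D / 155.7 = 41100 / 155.7 = 264.0
d = 264.0^(1/0.74) = 264.0^1.3514 = 1873 m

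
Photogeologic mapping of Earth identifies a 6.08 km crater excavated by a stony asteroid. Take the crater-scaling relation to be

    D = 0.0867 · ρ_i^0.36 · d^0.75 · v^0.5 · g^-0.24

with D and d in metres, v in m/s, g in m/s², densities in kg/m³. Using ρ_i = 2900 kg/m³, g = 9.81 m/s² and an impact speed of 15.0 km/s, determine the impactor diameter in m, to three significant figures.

d ≈ 215 m

Rearranging for d: d = [D / (0.0867 · 2900^0.36 · 15000^0.5 · 9.81^-0.24)]^(1/0.75).
D = 6080 m.
2900^0.36 = 17.64
15000^0.5 = 122.5
9.81^-0.24 = 0.5781
Denominator = 0.0867 × 17.64 × 122.5 × 0.5781 = 108.3
D / 108.3 = 6080 / 108.3 = 56.14
d = 56.14^(1/0.75) = 56.14^1.3333 = 214.9 m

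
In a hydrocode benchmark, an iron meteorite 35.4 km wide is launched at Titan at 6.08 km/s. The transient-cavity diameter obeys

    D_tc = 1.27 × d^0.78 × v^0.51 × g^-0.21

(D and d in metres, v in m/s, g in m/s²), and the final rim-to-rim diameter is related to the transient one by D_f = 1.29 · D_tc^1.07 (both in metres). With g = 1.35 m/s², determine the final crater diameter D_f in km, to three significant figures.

In SI: d = 35400 m, v = 6080 m/s.
d^0.78 = 35400^0.78 = 3534
v^0.51 = 6080^0.51 = 85.07
g^-0.21 = 1.35^-0.21 = 0.9389
D_tc = 1.27 × 3534 × 85.07 × 0.9389 = 3.585 × 10^5 m
D_f = 1.29 × (3.585 × 10^5)^1.07 = 1.132 × 10^6 m
     = 1132 km

D_f ≈ 1130 km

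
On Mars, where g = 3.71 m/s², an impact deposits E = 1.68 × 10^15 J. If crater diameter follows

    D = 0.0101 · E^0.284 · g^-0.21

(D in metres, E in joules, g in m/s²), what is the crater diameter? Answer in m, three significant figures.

E^0.284 = (1.68 × 10^15)^0.284 = 2.109 × 10^4
g^-0.21 = 3.71^-0.21 = 0.7593
D = 0.0101 × 2.109 × 10^4 × 0.7593 = 161.7 m

D ≈ 162 m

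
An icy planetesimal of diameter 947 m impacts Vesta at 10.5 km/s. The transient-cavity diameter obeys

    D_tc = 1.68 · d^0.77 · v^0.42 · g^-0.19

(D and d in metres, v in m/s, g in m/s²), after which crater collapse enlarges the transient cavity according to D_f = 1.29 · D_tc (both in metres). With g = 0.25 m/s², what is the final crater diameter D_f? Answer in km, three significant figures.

v = 10500 m/s.
d^0.77 = 947^0.77 = 195.8
v^0.42 = 10500^0.42 = 48.85
g^-0.19 = 0.25^-0.19 = 1.301
D_tc = 1.68 × 195.8 × 48.85 × 1.301 = 20910 m
D_f = 1.29 × 20910 = 26974 m
     = 26.97 km

D_f ≈ 27.0 km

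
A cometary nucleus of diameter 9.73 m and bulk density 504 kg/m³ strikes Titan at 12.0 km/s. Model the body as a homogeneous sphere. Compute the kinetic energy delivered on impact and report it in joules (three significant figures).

v = 12000 m/s.
Mass m = (π/6) ρ d³ = (π/6) × 504 × (9.73)³ = 2.431 × 10^5 kg
E = ½ m v² = 0.5 × 2.431 × 10^5 × (12000)² = 1.750 × 10^13 J

E ≈ 1.75 × 10^13 J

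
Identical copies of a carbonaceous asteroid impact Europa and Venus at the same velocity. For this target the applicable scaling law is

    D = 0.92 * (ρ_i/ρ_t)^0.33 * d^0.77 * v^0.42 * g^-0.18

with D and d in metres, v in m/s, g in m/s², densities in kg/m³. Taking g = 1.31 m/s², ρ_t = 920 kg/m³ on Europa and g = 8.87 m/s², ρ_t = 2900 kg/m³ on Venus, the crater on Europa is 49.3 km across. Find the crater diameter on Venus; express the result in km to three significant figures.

The impactor-only factors (d, v, ρ_i) cancel in the ratio, leaving D_Venus/D_Europa = (g_Venus/g_Europa)^-0.18 · (ρ_t,Europa/ρ_t,Venus)^0.33.
(8.87/1.31)^-0.18 = 6.771^-0.18 = 0.7087
(920/2900)^0.33 = 0.3172^0.33 = 0.6846
Ratio = 0.7087 × 0.6846 = 0.4852
D_Venus = 0.4852 × 49.3 km = 23.9 km

D ≈ 23.9 km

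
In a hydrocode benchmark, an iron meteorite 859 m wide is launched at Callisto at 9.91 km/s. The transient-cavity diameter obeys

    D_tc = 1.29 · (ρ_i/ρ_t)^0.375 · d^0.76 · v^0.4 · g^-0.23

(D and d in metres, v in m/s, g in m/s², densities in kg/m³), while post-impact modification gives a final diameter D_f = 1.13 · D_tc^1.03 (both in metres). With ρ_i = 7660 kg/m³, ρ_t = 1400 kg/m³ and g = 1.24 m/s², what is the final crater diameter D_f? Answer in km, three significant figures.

v = 9910 m/s.
(ρ_i/ρ_t)^0.375 = (7660/1400)^0.375 = 1.891
d^0.76 = 859^0.76 = 169.8
v^0.4 = 9910^0.4 = 39.67
g^-0.23 = 1.24^-0.23 = 0.9517
D_tc = 1.29 × 1.891 × 169.8 × 39.67 × 0.9517 = 15640 m
D_f = 1.13 × (15640)^1.03 = 23613 m
     = 23.61 km

D_f ≈ 23.6 km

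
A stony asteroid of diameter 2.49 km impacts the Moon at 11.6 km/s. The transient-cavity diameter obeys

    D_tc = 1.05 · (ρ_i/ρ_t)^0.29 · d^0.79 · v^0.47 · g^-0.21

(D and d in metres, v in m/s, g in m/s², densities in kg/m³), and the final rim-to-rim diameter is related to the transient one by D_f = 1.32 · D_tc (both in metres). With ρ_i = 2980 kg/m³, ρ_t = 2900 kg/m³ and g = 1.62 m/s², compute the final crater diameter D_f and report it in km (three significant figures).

D_f ≈ 49.5 km

In SI: d = 2490 m, v = 11600 m/s.
(ρ_i/ρ_t)^0.29 = (2980/2900)^0.29 = 1.008
d^0.79 = 2490^0.79 = 481.9
v^0.47 = 11600^0.47 = 81.34
g^-0.21 = 1.62^-0.21 = 0.9037
D_tc = 1.05 × 1.008 × 481.9 × 81.34 × 0.9037 = 37490 m
D_f = 1.32 × 37490 = 49487 m
     = 49.49 km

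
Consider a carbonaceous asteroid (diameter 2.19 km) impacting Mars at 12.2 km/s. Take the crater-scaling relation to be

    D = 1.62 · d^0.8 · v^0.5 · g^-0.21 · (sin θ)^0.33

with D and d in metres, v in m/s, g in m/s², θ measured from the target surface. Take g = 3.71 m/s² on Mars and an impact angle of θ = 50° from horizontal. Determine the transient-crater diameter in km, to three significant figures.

In SI units: d = 2190 m, v = 12200 m/s.
d^0.8 = 2190^0.8 = 470.3
v^0.5 = 12200^0.5 = 110.5
g^-0.21 = 3.71^-0.21 = 0.7593
(sin 50°)^0.33 = 0.7660^0.33 = 0.9158
D = 1.62 × 470.3 × 110.5 × 0.7593 × 0.9158 = 58542 m
   = 58.54 km

D ≈ 58.5 km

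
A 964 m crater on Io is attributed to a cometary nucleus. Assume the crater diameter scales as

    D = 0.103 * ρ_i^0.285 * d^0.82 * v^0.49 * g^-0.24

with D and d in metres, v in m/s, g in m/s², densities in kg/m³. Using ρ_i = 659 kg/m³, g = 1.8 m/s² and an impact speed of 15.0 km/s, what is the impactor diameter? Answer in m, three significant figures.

Rearranging for d: d = [D / (0.103 · 659^0.285 · 15000^0.49 · 1.8^-0.24)]^(1/0.82).
659^0.285 = 6.359
15000^0.49 = 111.2
1.8^-0.24 = 0.8684
Denominator = 0.103 × 6.359 × 111.2 × 0.8684 = 63.25
D / 63.25 = 964 / 63.25 = 15.24
d = 15.24^(1/0.82) = 15.24^1.2195 = 27.71 m

d ≈ 27.7 m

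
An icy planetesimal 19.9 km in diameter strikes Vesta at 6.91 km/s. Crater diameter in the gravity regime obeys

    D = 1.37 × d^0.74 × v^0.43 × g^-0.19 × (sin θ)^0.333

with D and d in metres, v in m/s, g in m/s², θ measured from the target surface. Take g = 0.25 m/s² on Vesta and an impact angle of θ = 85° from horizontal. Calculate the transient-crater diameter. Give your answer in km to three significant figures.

D ≈ 121 km

In SI units: d = 19900 m, v = 6910 m/s.
d^0.74 = 19900^0.74 = 1518
v^0.43 = 6910^0.43 = 44.77
g^-0.19 = 0.25^-0.19 = 1.301
(sin 85°)^0.333 = 0.9962^0.333 = 0.9987
D = 1.37 × 1518 × 44.77 × 1.301 × 0.9987 = 1.210 × 10^5 m
   = 121.0 km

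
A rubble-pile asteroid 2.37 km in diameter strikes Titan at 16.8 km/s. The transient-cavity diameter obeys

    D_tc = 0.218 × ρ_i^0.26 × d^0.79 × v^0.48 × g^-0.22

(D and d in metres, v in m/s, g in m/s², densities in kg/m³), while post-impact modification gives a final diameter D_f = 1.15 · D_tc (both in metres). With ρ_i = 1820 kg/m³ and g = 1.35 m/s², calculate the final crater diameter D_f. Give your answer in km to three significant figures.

D_f ≈ 81.7 km

In SI: d = 2370 m, v = 16800 m/s.
ρ_i^0.26 = 1820^0.26 = 7.041
d^0.79 = 2370^0.79 = 463.5
v^0.48 = 16800^0.48 = 106.7
g^-0.22 = 1.35^-0.22 = 0.9361
D_tc = 0.218 × 7.041 × 463.5 × 106.7 × 0.9361 = 71060 m
D_f = 1.15 × 71060 = 81719 m
     = 81.72 km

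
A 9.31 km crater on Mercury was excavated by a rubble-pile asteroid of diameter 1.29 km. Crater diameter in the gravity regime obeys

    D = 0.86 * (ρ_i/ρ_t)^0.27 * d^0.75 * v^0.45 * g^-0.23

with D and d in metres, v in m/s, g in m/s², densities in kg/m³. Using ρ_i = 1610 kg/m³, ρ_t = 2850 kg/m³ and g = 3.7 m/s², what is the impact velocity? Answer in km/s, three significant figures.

Rearranging for v: v = [D / (0.86 · (1610/2850)^0.27 · 1290^0.75 · 3.7^-0.23)]^(1/0.45).
D = 9310 m.
(1610/2850)^0.27 = 0.8571
1290^0.75 = 215.2
3.7^-0.23 = 0.7401
Denominator = 0.86 × 0.8571 × 215.2 × 0.7401 = 117.4
D / 117.4 = 9310 / 117.4 = 79.30
v = 79.30^(1/0.45) = 79.30^2.2222 = 16617 m/s

v ≈ 16.6 km/s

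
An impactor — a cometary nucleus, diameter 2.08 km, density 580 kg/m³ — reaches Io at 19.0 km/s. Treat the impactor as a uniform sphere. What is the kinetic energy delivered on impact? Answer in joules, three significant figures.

E ≈ 4.93 × 10^20 J

d = 2080 m; v = 19000 m/s.
Mass m = (π/6) ρ d³ = (π/6) × 580 × (2080)³ = 2.733 × 10^12 kg
E = ½ m v² = 0.5 × 2.733 × 10^12 × (19000)² = 4.933 × 10^20 J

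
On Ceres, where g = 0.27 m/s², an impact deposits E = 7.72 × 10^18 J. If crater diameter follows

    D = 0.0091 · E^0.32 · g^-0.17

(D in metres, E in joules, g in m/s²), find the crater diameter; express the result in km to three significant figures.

D ≈ 12.6 km

E^0.32 = (7.72 × 10^18)^0.32 = 1.107 × 10^6
g^-0.17 = 0.27^-0.17 = 1.249
D = 0.0091 × 1.107 × 10^6 × 1.249 = 12582 m
   = 12.58 km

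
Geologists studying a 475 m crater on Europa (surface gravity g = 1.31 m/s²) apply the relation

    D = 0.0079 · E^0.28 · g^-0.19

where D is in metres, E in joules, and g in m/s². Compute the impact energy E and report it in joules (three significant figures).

E ≈ 1.40 × 10^17 J

Rearranging: E = [D / (0.0079 · g^-0.19)]^(1/0.28).
g^-0.19 = 1.31^-0.19 = 0.9500
D / (0.0079 × 0.9500) = 475 / (7.505 × 10^-3) = 6.329 × 10^4
E = (6.329 × 10^4)^3.5714 = 1.404 × 10^17 J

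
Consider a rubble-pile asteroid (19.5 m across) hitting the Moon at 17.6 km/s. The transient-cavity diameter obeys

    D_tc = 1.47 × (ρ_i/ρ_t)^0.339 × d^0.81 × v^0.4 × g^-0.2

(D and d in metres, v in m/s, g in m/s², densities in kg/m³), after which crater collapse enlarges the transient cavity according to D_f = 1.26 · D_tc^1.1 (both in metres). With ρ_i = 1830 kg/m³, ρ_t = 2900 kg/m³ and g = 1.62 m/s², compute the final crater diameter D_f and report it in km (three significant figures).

D_f ≈ 1.52 km

v = 17600 m/s.
(ρ_i/ρ_t)^0.339 = (1830/2900)^0.339 = 0.8555
d^0.81 = 19.5^0.81 = 11.09
v^0.4 = 17600^0.4 = 49.91
g^-0.2 = 1.62^-0.2 = 0.9080
D_tc = 1.47 × 0.8555 × 11.09 × 49.91 × 0.9080 = 632.0 m
D_f = 1.26 × (632.0)^1.1 = 1518 m
     = 1.518 km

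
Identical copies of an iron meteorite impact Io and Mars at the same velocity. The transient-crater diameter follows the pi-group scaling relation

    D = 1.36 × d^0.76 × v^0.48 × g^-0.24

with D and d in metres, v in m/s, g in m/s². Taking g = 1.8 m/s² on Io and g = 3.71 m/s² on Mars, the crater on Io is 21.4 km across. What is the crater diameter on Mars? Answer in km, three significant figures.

D ≈ 18.0 km

All impactor-dependent factors cancel in the ratio, leaving D_Mars/D_Io = (g_Mars/g_Io)^-0.24.
(3.71/1.8)^-0.24 = 2.061^-0.24 = 0.8407
D_Mars = 0.8407 × 21.4 km = 18.0 km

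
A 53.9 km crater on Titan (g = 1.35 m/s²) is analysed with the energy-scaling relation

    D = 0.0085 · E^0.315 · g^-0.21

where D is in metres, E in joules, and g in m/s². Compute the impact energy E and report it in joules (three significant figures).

E ≈ 4.80 × 10^21 J

Rearranging: E = [D / (0.0085 · g^-0.21)]^(1/0.315).
D = 53900 m.
g^-0.21 = 1.35^-0.21 = 0.9389
D / (0.0085 × 0.9389) = 53900 / (7.981 × 10^-3) = 6.754 × 10^6
E = (6.754 × 10^6)^3.1746 = 4.799 × 10^21 J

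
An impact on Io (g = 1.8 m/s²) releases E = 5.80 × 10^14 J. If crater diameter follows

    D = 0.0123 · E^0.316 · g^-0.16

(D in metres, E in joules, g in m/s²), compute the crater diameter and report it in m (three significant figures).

E^0.316 = (5.80 × 10^14)^0.316 = 4.626 × 10^4
g^-0.16 = 1.8^-0.16 = 0.9102
D = 0.0123 × 4.626 × 10^4 × 0.9102 = 517.9 m

D ≈ 518 m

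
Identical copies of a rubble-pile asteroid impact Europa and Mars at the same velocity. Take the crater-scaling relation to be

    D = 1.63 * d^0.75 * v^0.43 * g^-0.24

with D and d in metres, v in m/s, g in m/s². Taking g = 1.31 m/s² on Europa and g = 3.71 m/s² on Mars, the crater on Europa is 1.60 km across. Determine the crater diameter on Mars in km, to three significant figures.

D ≈ 1.25 km

All impactor-dependent factors cancel in the ratio, leaving D_Mars/D_Europa = (g_Mars/g_Europa)^-0.24.
(3.71/1.31)^-0.24 = 2.832^-0.24 = 0.7789
D_Mars = 0.7789 × 1.60 km = 1.25 km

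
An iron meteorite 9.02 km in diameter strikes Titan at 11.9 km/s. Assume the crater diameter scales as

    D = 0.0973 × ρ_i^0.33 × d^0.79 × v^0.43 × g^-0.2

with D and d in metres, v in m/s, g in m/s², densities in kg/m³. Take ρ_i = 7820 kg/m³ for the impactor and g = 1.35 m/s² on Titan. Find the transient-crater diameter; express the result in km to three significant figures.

In SI units: d = 9020 m, v = 11900 m/s.
ρ_i^0.33 = 7820^0.33 = 19.26
d^0.79 = 9020^0.79 = 1332
v^0.43 = 11900^0.43 = 56.56
g^-0.2 = 1.35^-0.2 = 0.9417
D = 0.0973 × 19.26 × 1332 × 56.56 × 0.9417 = 1.330 × 10^5 m
   = 133.0 km

D ≈ 133 km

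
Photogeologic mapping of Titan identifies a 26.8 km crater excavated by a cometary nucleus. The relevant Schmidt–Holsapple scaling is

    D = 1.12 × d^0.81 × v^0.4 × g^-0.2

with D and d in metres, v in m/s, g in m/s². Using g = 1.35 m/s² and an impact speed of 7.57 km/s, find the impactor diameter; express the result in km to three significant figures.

Rearranging for d: d = [D / (1.12 · 7570^0.4 · 1.35^-0.2)]^(1/0.81).
D = 26800 m.
7570^0.4 = 35.62
1.35^-0.2 = 0.9417
Denominator = 1.12 × 35.62 × 0.9417 = 37.57
D / 37.57 = 26800 / 37.57 = 713.3
d = 713.3^(1/0.81) = 713.3^1.2346 = 3332 m

d ≈ 3.33 km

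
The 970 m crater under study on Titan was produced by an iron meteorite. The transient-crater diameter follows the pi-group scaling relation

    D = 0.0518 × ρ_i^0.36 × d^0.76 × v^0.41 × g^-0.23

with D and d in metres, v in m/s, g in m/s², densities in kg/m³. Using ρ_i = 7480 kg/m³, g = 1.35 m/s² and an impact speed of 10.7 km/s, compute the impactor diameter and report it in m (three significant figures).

Rearranging for d: d = [D / (0.0518 · 7480^0.36 · 10700^0.41 · 1.35^-0.23)]^(1/0.76).
7480^0.36 = 24.81
10700^0.41 = 44.88
1.35^-0.23 = 0.9333
Denominator = 0.0518 × 24.81 × 44.88 × 0.9333 = 53.83
D / 53.83 = 970 / 53.83 = 18.02
d = 18.02^(1/0.76) = 18.02^1.3158 = 44.91 m

d ≈ 44.9 m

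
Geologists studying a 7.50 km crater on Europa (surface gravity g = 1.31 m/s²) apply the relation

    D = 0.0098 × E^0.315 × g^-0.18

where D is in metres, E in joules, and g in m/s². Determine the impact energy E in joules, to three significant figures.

E ≈ 5.57 × 10^18 J

Rearranging: E = [D / (0.0098 · g^-0.18)]^(1/0.315).
D = 7500 m.
g^-0.18 = 1.31^-0.18 = 0.9526
D / (0.0098 × 0.9526) = 7500 / (9.335 × 10^-3) = 8.034 × 10^5
E = (8.034 × 10^5)^3.1746 = 5.569 × 10^18 J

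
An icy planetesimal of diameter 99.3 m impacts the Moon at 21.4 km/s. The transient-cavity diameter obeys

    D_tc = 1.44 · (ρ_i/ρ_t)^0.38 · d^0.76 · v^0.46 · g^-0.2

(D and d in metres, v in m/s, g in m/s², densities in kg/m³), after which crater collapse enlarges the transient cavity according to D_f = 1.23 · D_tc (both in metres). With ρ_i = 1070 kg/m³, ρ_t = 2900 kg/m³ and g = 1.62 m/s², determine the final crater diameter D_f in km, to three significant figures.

v = 21400 m/s.
(ρ_i/ρ_t)^0.38 = (1070/2900)^0.38 = 0.6846
d^0.76 = 99.3^0.76 = 32.94
v^0.46 = 21400^0.46 = 98.17
g^-0.2 = 1.62^-0.2 = 0.9080
D_tc = 1.44 × 0.6846 × 32.94 × 98.17 × 0.9080 = 2895 m
D_f = 1.23 × 2895 = 3561 m
     = 3.561 km

D_f ≈ 3.56 km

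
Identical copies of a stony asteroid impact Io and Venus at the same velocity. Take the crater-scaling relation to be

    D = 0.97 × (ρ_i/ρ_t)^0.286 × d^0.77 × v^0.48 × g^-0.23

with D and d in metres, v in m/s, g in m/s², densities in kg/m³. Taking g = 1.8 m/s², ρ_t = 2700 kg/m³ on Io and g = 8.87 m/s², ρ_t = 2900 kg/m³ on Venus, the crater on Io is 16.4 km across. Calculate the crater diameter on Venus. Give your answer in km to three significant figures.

D ≈ 11.1 km

The impactor-only factors (d, v, ρ_i) cancel in the ratio, leaving D_Venus/D_Io = (g_Venus/g_Io)^-0.23 · (ρ_t,Io/ρ_t,Venus)^0.286.
(8.87/1.8)^-0.23 = 4.928^-0.23 = 0.6929
(2700/2900)^0.286 = 0.9310^0.286 = 0.9798
Ratio = 0.6929 × 0.9798 = 0.6789
D_Venus = 0.6789 × 16.4 km = 11.1 km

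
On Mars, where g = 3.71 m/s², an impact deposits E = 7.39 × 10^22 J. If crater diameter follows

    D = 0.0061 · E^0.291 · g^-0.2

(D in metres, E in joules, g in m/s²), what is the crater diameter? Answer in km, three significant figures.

D ≈ 21.2 km

E^0.291 = (7.39 × 10^22)^0.291 = 4.516 × 10^6
g^-0.2 = 3.71^-0.2 = 0.7694
D = 0.0061 × 4.516 × 10^6 × 0.7694 = 21195 m
   = 21.20 km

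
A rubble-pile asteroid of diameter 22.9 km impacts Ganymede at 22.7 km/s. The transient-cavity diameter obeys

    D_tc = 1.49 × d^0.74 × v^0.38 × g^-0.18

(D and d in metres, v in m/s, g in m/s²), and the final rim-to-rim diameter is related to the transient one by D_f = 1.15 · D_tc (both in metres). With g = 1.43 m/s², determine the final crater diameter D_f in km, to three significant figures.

In SI: d = 22900 m, v = 22700 m/s.
d^0.74 = 22900^0.74 = 1684
v^0.38 = 22700^0.38 = 45.22
g^-0.18 = 1.43^-0.18 = 0.9376
D_tc = 1.49 × 1684 × 45.22 × 0.9376 = 1.064 × 10^5 m
D_f = 1.15 × 1.064 × 10^5 = 1.224 × 10^5 m
     = 122.4 km

D_f ≈ 122 km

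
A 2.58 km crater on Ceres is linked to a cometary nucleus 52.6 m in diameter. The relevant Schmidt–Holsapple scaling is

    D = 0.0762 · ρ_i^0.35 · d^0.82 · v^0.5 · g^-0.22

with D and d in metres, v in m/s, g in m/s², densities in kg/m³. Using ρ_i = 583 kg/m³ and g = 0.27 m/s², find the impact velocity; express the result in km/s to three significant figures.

Rearranging for v: v = [D / (0.0762 · 583^0.35 · 52.6^0.82 · 0.27^-0.22)]^(1/0.5).
D = 2580 m.
583^0.35 = 9.289
52.6^0.82 = 25.78
0.27^-0.22 = 1.334
Denominator = 0.0762 × 9.289 × 25.78 × 1.334 = 24.34
D / 24.34 = 2580 / 24.34 = 106.0
v = 106.0^(1/0.5) = 106.0^2 = 11236 m/s

v ≈ 11.2 km/s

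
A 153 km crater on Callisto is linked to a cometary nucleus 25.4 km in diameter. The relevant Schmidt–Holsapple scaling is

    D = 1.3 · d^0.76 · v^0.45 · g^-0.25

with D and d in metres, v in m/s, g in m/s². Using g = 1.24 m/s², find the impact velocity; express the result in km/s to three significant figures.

Rearranging for v: v = [D / (1.3 · 25400^0.76 · 1.24^-0.25)]^(1/0.45).
D = 153000 m.
25400^0.76 = 2227
1.24^-0.25 = 0.9476
Denominator = 1.3 × 2227 × 0.9476 = 2743
D / 2743 = 153000 / 2743 = 55.78
v = 55.78^(1/0.45) = 55.78^2.2222 = 7604 m/s

v ≈ 7.60 km/s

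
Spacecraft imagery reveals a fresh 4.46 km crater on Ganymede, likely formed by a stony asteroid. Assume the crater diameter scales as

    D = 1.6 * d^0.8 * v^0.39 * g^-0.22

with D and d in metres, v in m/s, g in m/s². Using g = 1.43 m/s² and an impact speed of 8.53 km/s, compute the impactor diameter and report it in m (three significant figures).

Rearranging for d: d = [D / (1.6 · 8530^0.39 · 1.43^-0.22)]^(1/0.8).
D = 4460 m.
8530^0.39 = 34.12
1.43^-0.22 = 0.9243
Denominator = 1.6 × 34.12 × 0.9243 = 50.46
D / 50.46 = 4460 / 50.46 = 88.39
d = 88.39^(1/0.8) = 88.39^1.25 = 271.0 m

d ≈ 271 m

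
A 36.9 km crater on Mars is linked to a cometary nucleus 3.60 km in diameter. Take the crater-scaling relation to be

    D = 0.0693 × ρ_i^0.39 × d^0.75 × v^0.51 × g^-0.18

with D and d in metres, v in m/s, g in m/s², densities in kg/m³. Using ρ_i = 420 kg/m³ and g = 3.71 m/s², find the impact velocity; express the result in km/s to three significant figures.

v ≈ 15.6 km/s

Rearranging for v: v = [D / (0.0693 · 420^0.39 · 3600^0.75 · 3.71^-0.18)]^(1/0.51).
D = 36900 m.
420^0.39 = 10.55
3600^0.75 = 464.8
3.71^-0.18 = 0.7898
Denominator = 0.0693 × 10.55 × 464.8 × 0.7898 = 268.4
D / 268.4 = 36900 / 268.4 = 137.5
v = 137.5^(1/0.51) = 137.5^1.9608 = 15588 m/s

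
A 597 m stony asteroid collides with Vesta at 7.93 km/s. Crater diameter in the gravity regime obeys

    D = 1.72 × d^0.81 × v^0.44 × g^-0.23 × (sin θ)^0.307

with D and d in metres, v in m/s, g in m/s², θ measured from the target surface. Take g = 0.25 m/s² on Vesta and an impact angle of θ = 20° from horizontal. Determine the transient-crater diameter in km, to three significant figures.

In SI units: v = 7930 m/s.
d^0.81 = 597^0.81 = 177.2
v^0.44 = 7930^0.44 = 51.96
g^-0.23 = 0.25^-0.23 = 1.376
(sin 20°)^0.307 = 0.3420^0.307 = 0.7194
D = 1.72 × 177.2 × 51.96 × 1.376 × 0.7194 = 15677 m
   = 15.68 km

D ≈ 15.7 km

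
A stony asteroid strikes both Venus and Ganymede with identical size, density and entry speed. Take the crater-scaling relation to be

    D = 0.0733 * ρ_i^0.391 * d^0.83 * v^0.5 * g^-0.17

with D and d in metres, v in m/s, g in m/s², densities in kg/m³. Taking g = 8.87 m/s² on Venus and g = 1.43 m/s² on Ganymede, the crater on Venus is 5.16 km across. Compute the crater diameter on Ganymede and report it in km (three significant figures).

D ≈ 7.04 km

All impactor-dependent factors cancel in the ratio, leaving D_Ganymede/D_Venus = (g_Ganymede/g_Venus)^-0.17.
(1.43/8.87)^-0.17 = 0.1612^-0.17 = 1.364
D_Ganymede = 1.364 × 5.16 km = 7.04 km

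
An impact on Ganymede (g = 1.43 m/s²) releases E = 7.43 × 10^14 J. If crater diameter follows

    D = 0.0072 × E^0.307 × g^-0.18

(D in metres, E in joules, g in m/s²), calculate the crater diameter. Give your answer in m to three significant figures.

E^0.307 = (7.43 × 10^14)^0.307 = 3.676 × 10^4
g^-0.18 = 1.43^-0.18 = 0.9376
D = 0.0072 × 3.676 × 10^4 × 0.9376 = 248.2 m

D ≈ 248 m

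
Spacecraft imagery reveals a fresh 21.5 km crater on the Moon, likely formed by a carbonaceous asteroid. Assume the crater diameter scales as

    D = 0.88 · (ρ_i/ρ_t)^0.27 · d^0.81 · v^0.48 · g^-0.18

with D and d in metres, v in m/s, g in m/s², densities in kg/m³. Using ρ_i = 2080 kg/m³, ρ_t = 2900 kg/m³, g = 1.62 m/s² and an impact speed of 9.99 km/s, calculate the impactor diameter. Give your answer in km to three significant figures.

Rearranging for d: d = [D / (0.88 · (2080/2900)^0.27 · 9990^0.48 · 1.62^-0.18)]^(1/0.81).
D = 21500 m.
(2080/2900)^0.27 = 0.9142
9990^0.48 = 83.14
1.62^-0.18 = 0.9168
Denominator = 0.88 × 0.9142 × 83.14 × 0.9168 = 61.32
D / 61.32 = 21500 / 61.32 = 350.6
d = 350.6^(1/0.81) = 350.6^1.2346 = 1386 m

d ≈ 1.39 km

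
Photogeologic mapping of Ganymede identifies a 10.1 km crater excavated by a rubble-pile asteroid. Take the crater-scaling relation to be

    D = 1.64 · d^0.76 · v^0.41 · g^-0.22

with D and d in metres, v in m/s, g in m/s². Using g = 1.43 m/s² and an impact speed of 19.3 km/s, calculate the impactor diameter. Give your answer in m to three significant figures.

d ≈ 524 m

Rearranging for d: d = [D / (1.64 · 19300^0.41 · 1.43^-0.22)]^(1/0.76).
D = 10100 m.
19300^0.41 = 57.16
1.43^-0.22 = 0.9243
Denominator = 1.64 × 57.16 × 0.9243 = 86.65
D / 86.65 = 10100 / 86.65 = 116.6
d = 116.6^(1/0.76) = 116.6^1.3158 = 524.0 m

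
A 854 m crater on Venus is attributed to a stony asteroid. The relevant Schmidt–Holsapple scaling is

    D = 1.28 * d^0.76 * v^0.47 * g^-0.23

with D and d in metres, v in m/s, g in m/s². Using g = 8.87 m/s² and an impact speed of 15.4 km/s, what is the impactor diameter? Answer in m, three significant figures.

Rearranging for d: d = [D / (1.28 · 15400^0.47 · 8.87^-0.23)]^(1/0.76).
15400^0.47 = 92.93
8.87^-0.23 = 0.6053
Denominator = 1.28 × 92.93 × 0.6053 = 72.00
D / 72.00 = 854 / 72.00 = 11.86
d = 11.86^(1/0.76) = 11.86^1.3158 = 25.90 m

d ≈ 25.9 m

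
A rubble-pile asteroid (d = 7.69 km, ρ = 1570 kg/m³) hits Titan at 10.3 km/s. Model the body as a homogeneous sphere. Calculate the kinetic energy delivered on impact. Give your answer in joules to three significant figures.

E ≈ 1.98 × 10^22 J

d = 7690 m; v = 10300 m/s.
Mass m = (π/6) ρ d³ = (π/6) × 1570 × (7690)³ = 3.738 × 10^14 kg
E = ½ m v² = 0.5 × 3.738 × 10^14 × (10300)² = 1.983 × 10^22 J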